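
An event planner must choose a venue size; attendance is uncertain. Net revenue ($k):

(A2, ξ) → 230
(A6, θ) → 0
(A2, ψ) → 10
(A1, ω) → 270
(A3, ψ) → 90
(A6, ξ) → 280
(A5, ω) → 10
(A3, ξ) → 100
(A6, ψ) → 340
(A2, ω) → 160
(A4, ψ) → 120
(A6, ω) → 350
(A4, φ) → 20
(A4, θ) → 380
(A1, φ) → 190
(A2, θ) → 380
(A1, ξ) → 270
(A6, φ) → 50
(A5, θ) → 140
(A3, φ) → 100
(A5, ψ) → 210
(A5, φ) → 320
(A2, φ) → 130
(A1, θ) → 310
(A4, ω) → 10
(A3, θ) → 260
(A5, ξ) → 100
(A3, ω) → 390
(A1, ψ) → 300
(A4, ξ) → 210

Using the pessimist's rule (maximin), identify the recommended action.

A1

Row minima: A1=190, A2=10, A3=90, A4=10, A5=10, A6=0
Best worst-case = 190 → A1.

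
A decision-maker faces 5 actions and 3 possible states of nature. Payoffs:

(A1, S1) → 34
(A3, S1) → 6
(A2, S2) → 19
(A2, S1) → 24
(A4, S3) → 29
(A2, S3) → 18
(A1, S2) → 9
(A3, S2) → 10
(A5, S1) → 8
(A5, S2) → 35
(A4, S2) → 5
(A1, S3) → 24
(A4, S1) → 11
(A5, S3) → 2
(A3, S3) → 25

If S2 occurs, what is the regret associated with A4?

30

Best payoff under S2 is 35.
Regret = 35 − 5 = 30.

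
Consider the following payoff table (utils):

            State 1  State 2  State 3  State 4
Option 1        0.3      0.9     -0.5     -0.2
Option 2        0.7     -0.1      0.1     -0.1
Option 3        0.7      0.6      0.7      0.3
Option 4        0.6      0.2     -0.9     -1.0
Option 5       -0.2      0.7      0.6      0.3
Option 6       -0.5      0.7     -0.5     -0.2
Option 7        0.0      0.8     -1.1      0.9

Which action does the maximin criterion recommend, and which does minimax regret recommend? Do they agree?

maximin → Option 3; minimax regret → Option 3 (agree)

Row minima: Option 1=-0.5, Option 2=-0.1, Option 3=0.3, Option 4=-1.0, Option 5=-0.2, Option 6=-0.5, Option 7=-1.1
Best worst-case = 0.3 → Option 3.
Column bests: State 1=0.7, State 2=0.9, State 3=0.7, State 4=0.9.
Option 1 regrets: 0.4, 0.0, 1.2, 1.1 → max 1.2
Option 2 regrets: 0.0, 1.0, 0.6, 1.0 → max 1.0
Option 3 regrets: 0.0, 0.3, 0.0, 0.6 → max 0.6
Option 4 regrets: 0.1, 0.7, 1.6, 1.9 → max 1.9
Option 5 regrets: 0.9, 0.2, 0.1, 0.6 → max 0.9
Option 6 regrets: 1.2, 0.2, 1.2, 1.1 → max 1.2
Option 7 regrets: 0.7, 0.1, 1.8, 0.0 → max 1.8
Smallest max regret = 0.6 → Option 3.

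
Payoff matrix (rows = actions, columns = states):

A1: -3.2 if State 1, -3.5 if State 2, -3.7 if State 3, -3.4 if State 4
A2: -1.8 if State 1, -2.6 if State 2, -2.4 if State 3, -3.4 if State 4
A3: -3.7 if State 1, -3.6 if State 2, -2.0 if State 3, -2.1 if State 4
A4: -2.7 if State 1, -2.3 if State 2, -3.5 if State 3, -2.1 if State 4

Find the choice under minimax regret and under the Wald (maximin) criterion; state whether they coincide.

Column bests: State 1=-1.8, State 2=-2.3, State 3=-2.0, State 4=-2.1.
A1 regrets: 1.4, 1.2, 1.7, 1.3 → max 1.7
A2 regrets: 0.0, 0.3, 0.4, 1.3 → max 1.3
A3 regrets: 1.9, 1.3, 0.0, 0.0 → max 1.9
A4 regrets: 0.9, 0.0, 1.5, 0.0 → max 1.5
Smallest max regret = 1.3 → A2.
Row minima: A1=-3.7, A2=-3.4, A3=-3.7, A4=-3.5
Best worst-case = -3.4 → A2.

minimax regret → A2; maximin → A2 (agree)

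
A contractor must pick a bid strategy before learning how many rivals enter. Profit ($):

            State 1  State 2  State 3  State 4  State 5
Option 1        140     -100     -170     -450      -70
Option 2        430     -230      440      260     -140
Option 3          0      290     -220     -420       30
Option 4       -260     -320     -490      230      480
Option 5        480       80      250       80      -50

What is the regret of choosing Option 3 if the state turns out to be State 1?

Best payoff under State 1 is 480.
Regret = 480 − 0 = 480.

480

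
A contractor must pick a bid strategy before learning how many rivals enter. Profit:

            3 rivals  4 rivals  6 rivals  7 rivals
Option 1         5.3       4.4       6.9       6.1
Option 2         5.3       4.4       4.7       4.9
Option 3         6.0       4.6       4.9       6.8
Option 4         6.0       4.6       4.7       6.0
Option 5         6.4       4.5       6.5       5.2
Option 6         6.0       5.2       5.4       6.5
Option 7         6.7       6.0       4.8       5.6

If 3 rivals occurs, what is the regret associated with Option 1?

1.4

Best payoff under 3 rivals is 6.7.
Regret = 6.7 − 5.3 = 1.4.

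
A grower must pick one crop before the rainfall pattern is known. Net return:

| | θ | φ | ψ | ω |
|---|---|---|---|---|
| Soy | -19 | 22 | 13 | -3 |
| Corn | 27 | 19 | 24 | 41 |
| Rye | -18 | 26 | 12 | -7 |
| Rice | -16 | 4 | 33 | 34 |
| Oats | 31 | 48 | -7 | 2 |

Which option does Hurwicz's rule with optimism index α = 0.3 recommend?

Soy: 0.3·22 + 0.7·(-19) = -6.7
Corn: 0.3·41 + 0.7·19 = 25.6
Rye: 0.3·26 + 0.7·(-18) = -4.8
Rice: 0.3·34 + 0.7·(-16) = -1
Oats: 0.3·48 + 0.7·(-7) = 9.5
Highest Hurwicz score = 25.6 → Corn.

Corn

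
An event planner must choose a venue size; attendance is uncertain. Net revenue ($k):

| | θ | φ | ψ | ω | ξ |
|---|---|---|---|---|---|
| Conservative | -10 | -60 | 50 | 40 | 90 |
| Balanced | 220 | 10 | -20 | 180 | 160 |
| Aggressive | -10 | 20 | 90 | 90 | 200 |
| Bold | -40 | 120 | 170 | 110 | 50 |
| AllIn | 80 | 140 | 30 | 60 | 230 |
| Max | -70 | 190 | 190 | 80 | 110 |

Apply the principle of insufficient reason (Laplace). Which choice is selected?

Balanced

Row averages: Conservative=22, Balanced=110, Aggressive=78, Bold=82, AllIn=108, Max=100
Highest average = 110 → Balanced.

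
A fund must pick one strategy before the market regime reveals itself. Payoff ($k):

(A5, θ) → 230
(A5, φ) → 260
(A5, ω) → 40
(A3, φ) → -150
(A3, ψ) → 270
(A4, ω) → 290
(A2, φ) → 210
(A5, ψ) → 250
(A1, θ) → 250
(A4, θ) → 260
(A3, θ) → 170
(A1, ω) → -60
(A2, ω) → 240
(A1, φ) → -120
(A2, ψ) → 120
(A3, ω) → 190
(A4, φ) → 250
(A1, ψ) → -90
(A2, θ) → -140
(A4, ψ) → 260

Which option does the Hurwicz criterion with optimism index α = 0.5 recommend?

A1: 0.5·250 + 0.5·(-120) = 65
A2: 0.5·240 + 0.5·(-140) = 50
A3: 0.5·270 + 0.5·(-150) = 60
A4: 0.5·290 + 0.5·250 = 270
A5: 0.5·260 + 0.5·40 = 150
Highest Hurwicz score = 270 → A4.

A4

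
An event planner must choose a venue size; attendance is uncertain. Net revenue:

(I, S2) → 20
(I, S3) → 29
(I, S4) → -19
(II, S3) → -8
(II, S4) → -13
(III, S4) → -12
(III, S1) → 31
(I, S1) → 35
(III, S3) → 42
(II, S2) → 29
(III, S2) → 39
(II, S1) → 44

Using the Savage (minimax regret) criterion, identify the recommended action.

III

Column bests: S1=44, S2=39, S3=42, S4=-12.
I regrets: 9, 19, 13, 7 → max 19
II regrets: 0, 10, 50, 1 → max 50
III regrets: 13, 0, 0, 0 → max 13
Smallest max regret = 13 → III.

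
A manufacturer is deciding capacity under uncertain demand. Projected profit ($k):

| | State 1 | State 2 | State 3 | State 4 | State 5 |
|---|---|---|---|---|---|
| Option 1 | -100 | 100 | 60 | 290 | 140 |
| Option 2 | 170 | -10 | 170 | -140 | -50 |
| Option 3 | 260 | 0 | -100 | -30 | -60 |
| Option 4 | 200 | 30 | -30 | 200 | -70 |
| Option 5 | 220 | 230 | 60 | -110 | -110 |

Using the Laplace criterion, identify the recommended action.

Row averages: Option 1=98, Option 2=28, Option 3=14, Option 4=66, Option 5=58
Highest average = 98 → Option 1.

Option 1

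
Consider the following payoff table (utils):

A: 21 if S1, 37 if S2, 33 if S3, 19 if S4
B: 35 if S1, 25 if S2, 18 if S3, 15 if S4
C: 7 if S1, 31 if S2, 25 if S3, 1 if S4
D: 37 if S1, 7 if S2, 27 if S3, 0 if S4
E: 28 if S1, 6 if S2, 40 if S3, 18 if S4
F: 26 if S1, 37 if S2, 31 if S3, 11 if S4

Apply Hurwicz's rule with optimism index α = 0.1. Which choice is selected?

A

A: 0.1·37 + 0.9·19 = 20.8
B: 0.1·35 + 0.9·15 = 17
C: 0.1·31 + 0.9·1 = 4
D: 0.1·37 + 0.9·0 = 3.7
E: 0.1·40 + 0.9·6 = 9.4
F: 0.1·37 + 0.9·11 = 13.6
Highest Hurwicz score = 20.8 → A.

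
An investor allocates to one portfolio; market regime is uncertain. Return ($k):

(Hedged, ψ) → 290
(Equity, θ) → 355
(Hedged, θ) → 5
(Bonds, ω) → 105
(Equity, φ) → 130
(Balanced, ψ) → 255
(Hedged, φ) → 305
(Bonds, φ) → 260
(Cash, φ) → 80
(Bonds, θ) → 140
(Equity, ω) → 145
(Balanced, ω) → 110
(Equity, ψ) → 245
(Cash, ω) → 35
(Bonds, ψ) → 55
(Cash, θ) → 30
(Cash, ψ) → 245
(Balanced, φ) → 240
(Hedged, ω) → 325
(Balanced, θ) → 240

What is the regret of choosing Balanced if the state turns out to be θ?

Best payoff under θ is 355.
Regret = 355 − 240 = 115.

115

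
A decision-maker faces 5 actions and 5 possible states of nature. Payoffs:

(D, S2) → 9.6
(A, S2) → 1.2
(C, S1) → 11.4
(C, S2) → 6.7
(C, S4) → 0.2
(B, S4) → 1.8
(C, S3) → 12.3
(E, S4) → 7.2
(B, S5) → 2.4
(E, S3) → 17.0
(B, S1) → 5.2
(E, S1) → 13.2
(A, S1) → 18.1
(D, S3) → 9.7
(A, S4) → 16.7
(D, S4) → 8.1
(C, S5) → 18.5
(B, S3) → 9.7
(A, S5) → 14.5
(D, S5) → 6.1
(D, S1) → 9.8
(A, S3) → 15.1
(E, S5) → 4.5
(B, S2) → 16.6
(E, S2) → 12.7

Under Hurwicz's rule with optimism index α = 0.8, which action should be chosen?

A: 0.8·18.1 + 0.2·1.2 = 14.72
B: 0.8·16.6 + 0.2·1.8 = 13.64
C: 0.8·18.5 + 0.2·0.2 = 14.84
D: 0.8·9.8 + 0.2·6.1 = 9.06
E: 0.8·17.0 + 0.2·4.5 = 14.5
Highest Hurwicz score = 14.84 → C.

C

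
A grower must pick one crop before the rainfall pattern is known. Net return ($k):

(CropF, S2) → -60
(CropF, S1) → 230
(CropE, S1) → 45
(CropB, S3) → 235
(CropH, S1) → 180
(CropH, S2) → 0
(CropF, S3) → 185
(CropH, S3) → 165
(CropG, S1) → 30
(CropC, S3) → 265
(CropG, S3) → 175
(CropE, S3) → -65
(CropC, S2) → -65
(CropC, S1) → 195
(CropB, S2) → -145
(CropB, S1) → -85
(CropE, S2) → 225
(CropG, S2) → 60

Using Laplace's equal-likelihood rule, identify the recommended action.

CropC

Row averages: CropG=265/3, CropB=5/3, CropE=205/3, CropC=395/3, CropH=115, CropF=355/3
Highest average = 395/3 → CropC.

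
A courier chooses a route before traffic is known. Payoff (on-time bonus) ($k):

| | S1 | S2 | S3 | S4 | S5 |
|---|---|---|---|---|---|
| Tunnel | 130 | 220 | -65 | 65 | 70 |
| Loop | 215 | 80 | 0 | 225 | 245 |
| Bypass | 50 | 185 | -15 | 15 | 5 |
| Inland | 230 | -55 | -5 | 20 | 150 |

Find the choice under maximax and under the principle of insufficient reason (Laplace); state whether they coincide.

maximax → Loop; laplace → Loop (agree)

Row maxima: Tunnel=220, Loop=245, Bypass=185, Inland=230
Best best-case = 245 → Loop.
Row averages: Tunnel=84, Loop=153, Bypass=48, Inland=68
Highest average = 153 → Loop.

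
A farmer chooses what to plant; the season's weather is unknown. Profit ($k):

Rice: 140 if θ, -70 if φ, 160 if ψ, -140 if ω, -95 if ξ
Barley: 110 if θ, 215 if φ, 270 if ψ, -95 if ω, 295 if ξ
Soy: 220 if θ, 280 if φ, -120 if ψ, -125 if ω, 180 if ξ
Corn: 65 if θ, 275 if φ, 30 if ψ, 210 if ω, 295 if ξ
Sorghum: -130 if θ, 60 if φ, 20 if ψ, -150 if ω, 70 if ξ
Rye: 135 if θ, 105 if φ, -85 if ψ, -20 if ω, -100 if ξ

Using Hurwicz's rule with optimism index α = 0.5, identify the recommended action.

Corn

Rice: 0.5·160 + 0.5·(-140) = 10
Barley: 0.5·295 + 0.5·(-95) = 100
Soy: 0.5·280 + 0.5·(-125) = 77.5
Corn: 0.5·295 + 0.5·30 = 162.5
Sorghum: 0.5·70 + 0.5·(-150) = -40
Rye: 0.5·135 + 0.5·(-100) = 17.5
Highest Hurwicz score = 162.5 → Corn.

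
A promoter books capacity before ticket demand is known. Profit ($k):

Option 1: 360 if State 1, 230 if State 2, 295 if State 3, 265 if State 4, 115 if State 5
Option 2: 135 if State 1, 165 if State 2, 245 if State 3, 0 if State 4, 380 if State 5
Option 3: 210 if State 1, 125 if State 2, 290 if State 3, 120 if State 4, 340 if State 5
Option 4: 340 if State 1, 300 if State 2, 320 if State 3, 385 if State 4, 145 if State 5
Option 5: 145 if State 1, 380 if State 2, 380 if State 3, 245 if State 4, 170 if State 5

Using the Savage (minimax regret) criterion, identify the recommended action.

Option 5

Column bests: State 1=360, State 2=380, State 3=380, State 4=385, State 5=380.
Option 1 regrets: 0, 150, 85, 120, 265 → max 265
Option 2 regrets: 225, 215, 135, 385, 0 → max 385
Option 3 regrets: 150, 255, 90, 265, 40 → max 265
Option 4 regrets: 20, 80, 60, 0, 235 → max 235
Option 5 regrets: 215, 0, 0, 140, 210 → max 215
Smallest max regret = 215 → Option 5.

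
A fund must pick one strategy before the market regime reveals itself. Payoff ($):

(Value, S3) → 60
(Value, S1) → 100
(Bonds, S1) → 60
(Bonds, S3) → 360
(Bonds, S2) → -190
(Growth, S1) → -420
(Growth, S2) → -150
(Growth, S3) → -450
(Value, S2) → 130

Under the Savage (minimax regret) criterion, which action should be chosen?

Column bests: S1=100, S2=130, S3=360.
Bonds regrets: 40, 320, 0 → max 320
Value regrets: 0, 0, 300 → max 300
Growth regrets: 520, 280, 810 → max 810
Smallest max regret = 300 → Value.

Value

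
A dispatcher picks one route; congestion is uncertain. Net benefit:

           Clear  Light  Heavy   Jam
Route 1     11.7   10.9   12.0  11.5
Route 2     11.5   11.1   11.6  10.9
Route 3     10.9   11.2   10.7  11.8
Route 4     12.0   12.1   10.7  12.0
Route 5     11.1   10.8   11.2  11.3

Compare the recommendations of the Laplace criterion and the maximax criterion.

laplace → Route 4; maximax → Route 4 (agree)

Row averages: Route 1=11.525, Route 2=11.275, Route 3=11.15, Route 4=11.7, Route 5=11.1
Highest average = 11.7 → Route 4.
Row maxima: Route 1=12.0, Route 2=11.6, Route 3=11.8, Route 4=12.1, Route 5=11.3
Best best-case = 12.1 → Route 4.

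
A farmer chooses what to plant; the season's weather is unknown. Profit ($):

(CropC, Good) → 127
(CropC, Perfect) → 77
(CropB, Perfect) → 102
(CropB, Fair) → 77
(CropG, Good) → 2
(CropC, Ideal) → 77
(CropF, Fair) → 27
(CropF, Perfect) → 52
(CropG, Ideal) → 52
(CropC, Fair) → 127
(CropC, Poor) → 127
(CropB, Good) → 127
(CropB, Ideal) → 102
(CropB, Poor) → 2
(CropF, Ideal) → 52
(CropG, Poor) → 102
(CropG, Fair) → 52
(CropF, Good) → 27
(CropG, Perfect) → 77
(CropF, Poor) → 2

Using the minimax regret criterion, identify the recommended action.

Column bests: Poor=127, Fair=127, Good=127, Ideal=102, Perfect=102.
CropB regrets: 125, 50, 0, 0, 0 → max 125
CropC regrets: 0, 0, 0, 25, 25 → max 25
CropG regrets: 25, 75, 125, 50, 25 → max 125
CropF regrets: 125, 100, 100, 50, 50 → max 125
Smallest max regret = 25 → CropC.

CropC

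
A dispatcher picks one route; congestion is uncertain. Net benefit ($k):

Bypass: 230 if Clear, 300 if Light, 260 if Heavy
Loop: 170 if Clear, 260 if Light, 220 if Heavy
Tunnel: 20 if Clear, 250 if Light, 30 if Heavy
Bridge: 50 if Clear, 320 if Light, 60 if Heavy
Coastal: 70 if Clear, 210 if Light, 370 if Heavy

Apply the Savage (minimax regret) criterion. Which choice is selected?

Bypass

Column bests: Clear=230, Light=320, Heavy=370.
Bypass regrets: 0, 20, 110 → max 110
Loop regrets: 60, 60, 150 → max 150
Tunnel regrets: 210, 70, 340 → max 340
Bridge regrets: 180, 0, 310 → max 310
Coastal regrets: 160, 110, 0 → max 160
Smallest max regret = 110 → Bypass.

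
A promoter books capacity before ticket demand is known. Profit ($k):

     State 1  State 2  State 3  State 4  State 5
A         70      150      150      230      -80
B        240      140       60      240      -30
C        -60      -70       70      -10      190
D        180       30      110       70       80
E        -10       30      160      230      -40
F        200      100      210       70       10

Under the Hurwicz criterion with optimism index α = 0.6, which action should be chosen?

B

A: 0.6·230 + 0.4·(-80) = 106
B: 0.6·240 + 0.4·(-30) = 132
C: 0.6·190 + 0.4·(-70) = 86
D: 0.6·180 + 0.4·30 = 120
E: 0.6·230 + 0.4·(-40) = 122
F: 0.6·210 + 0.4·10 = 130
Highest Hurwicz score = 132 → B.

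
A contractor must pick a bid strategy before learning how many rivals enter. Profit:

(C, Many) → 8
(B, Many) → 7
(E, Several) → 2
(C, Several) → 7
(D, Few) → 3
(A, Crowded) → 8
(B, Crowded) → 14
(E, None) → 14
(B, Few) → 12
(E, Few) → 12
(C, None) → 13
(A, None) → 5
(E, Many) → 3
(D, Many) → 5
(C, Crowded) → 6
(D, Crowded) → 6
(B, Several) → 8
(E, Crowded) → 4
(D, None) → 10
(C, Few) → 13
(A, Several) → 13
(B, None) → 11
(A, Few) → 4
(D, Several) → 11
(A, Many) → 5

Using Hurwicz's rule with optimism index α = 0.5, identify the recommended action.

B

A: 0.5·13 + 0.5·4 = 8.5
B: 0.5·14 + 0.5·7 = 10.5
C: 0.5·13 + 0.5·6 = 9.5
D: 0.5·11 + 0.5·3 = 7
E: 0.5·14 + 0.5·2 = 8
Highest Hurwicz score = 10.5 → B.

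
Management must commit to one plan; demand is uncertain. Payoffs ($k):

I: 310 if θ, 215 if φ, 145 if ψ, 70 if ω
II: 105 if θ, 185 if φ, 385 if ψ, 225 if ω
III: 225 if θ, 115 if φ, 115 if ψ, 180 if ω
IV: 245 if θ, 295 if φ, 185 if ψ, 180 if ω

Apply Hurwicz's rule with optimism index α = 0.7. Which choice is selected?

II

I: 0.7·310 + 0.3·70 = 238
II: 0.7·385 + 0.3·105 = 301
III: 0.7·225 + 0.3·115 = 192
IV: 0.7·295 + 0.3·180 = 260.5
Highest Hurwicz score = 301 → II.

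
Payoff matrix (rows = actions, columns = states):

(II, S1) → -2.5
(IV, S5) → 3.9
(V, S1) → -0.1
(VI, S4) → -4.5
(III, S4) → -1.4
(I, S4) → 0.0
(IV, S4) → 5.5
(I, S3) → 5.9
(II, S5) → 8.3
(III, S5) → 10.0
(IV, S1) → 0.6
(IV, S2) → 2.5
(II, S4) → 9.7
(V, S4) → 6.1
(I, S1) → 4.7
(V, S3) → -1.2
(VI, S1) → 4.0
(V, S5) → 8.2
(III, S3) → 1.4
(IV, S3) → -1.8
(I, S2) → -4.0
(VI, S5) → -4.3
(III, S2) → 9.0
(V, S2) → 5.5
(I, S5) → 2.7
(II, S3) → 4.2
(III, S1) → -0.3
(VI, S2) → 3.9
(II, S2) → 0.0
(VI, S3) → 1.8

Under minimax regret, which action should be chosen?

V

Column bests: S1=4.7, S2=9.0, S3=5.9, S4=9.7, S5=10.0.
I regrets: 0.0, 13.0, 0.0, 9.7, 7.3 → max 13.0
II regrets: 7.2, 9.0, 1.7, 0.0, 1.7 → max 9.0
III regrets: 5.0, 0.0, 4.5, 11.1, 0.0 → max 11.1
IV regrets: 4.1, 6.5, 7.7, 4.2, 6.1 → max 7.7
V regrets: 4.8, 3.5, 7.1, 3.6, 1.8 → max 7.1
VI regrets: 0.7, 5.1, 4.1, 14.2, 14.3 → max 14.3
Smallest max regret = 7.1 → V.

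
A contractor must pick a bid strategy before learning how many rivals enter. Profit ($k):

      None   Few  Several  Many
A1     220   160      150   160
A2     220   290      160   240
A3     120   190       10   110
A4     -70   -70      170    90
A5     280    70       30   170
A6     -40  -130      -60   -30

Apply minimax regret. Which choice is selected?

A2

Column bests: None=280, Few=290, Several=170, Many=240.
A1 regrets: 60, 130, 20, 80 → max 130
A2 regrets: 60, 0, 10, 0 → max 60
A3 regrets: 160, 100, 160, 130 → max 160
A4 regrets: 350, 360, 0, 150 → max 360
A5 regrets: 0, 220, 140, 70 → max 220
A6 regrets: 320, 420, 230, 270 → max 420
Smallest max regret = 60 → A2.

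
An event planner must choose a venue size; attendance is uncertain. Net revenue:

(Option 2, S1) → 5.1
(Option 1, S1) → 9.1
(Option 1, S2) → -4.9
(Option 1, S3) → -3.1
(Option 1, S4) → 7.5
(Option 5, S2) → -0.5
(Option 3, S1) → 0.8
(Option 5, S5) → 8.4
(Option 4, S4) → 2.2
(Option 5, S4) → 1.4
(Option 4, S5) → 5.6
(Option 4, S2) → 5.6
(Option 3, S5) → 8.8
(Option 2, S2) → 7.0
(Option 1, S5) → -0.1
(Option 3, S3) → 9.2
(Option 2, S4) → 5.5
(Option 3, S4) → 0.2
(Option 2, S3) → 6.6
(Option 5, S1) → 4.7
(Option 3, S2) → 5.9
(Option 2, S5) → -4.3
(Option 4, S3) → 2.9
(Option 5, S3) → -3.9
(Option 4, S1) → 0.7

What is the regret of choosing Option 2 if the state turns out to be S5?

Best payoff under S5 is 8.8.
Regret = 8.8 − (-4.3) = 13.1.

13.1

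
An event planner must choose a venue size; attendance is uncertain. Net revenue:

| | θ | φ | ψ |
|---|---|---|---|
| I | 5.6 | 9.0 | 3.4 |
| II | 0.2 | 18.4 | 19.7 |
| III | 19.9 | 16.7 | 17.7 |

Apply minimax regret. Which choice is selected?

Column bests: θ=19.9, φ=18.4, ψ=19.7.
I regrets: 14.3, 9.4, 16.3 → max 16.3
II regrets: 19.7, 0.0, 0.0 → max 19.7
III regrets: 0.0, 1.7, 2.0 → max 2.0
Smallest max regret = 2.0 → III.

III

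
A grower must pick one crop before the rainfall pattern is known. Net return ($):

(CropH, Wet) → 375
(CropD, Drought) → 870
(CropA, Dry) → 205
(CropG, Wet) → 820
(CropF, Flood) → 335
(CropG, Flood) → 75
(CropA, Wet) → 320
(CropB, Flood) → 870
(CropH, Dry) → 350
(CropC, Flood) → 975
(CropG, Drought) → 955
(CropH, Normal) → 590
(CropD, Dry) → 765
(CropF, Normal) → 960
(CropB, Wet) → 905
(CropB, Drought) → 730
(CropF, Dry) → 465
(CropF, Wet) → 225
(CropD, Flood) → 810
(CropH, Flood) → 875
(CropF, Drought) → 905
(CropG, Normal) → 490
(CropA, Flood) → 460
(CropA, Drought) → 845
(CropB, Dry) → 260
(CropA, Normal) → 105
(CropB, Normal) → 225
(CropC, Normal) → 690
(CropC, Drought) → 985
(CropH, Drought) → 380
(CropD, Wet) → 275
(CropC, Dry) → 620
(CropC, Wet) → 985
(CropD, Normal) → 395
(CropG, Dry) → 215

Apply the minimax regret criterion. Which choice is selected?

CropC

Column bests: Drought=985, Dry=765, Normal=960, Wet=985, Flood=975.
CropD regrets: 115, 0, 565, 710, 165 → max 710
CropH regrets: 605, 415, 370, 610, 100 → max 610
CropA regrets: 140, 560, 855, 665, 515 → max 855
CropC regrets: 0, 145, 270, 0, 0 → max 270
CropB regrets: 255, 505, 735, 80, 105 → max 735
CropF regrets: 80, 300, 0, 760, 640 → max 760
CropG regrets: 30, 550, 470, 165, 900 → max 900
Smallest max regret = 270 → CropC.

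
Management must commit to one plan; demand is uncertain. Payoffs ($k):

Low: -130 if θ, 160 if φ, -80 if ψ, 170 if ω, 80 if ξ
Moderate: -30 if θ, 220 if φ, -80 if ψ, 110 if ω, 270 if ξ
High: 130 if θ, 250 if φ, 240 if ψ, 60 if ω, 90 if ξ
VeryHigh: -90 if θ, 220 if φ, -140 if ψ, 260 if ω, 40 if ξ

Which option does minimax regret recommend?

High

Column bests: θ=130, φ=250, ψ=240, ω=260, ξ=270.
Low regrets: 260, 90, 320, 90, 190 → max 320
Moderate regrets: 160, 30, 320, 150, 0 → max 320
High regrets: 0, 0, 0, 200, 180 → max 200
VeryHigh regrets: 220, 30, 380, 0, 230 → max 380
Smallest max regret = 200 → High.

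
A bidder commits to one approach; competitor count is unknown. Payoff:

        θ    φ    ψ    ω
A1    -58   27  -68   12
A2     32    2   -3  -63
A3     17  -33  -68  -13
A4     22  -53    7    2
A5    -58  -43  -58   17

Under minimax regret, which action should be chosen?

Column bests: θ=32, φ=27, ψ=7, ω=17.
A1 regrets: 90, 0, 75, 5 → max 90
A2 regrets: 0, 25, 10, 80 → max 80
A3 regrets: 15, 60, 75, 30 → max 75
A4 regrets: 10, 80, 0, 15 → max 80
A5 regrets: 90, 70, 65, 0 → max 90
Smallest max regret = 75 → A3.

A3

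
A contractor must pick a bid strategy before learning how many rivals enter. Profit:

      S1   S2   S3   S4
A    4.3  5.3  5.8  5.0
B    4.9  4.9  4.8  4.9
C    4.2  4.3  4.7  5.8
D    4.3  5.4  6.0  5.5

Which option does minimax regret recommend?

Column bests: S1=4.9, S2=5.4, S3=6.0, S4=5.8.
A regrets: 0.6, 0.1, 0.2, 0.8 → max 0.8
B regrets: 0.0, 0.5, 1.2, 0.9 → max 1.2
C regrets: 0.7, 1.1, 1.3, 0.0 → max 1.3
D regrets: 0.6, 0.0, 0.0, 0.3 → max 0.6
Smallest max regret = 0.6 → D.

D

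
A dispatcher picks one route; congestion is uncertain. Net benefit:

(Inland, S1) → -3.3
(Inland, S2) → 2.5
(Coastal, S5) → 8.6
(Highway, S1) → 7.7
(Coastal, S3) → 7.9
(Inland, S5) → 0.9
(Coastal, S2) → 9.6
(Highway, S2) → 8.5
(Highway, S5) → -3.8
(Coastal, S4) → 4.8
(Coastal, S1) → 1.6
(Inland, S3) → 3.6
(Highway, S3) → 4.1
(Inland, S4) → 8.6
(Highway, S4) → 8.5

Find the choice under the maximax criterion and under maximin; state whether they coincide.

Row maxima: Inland=8.6, Coastal=9.6, Highway=8.5
Best best-case = 9.6 → Coastal.
Row minima: Inland=-3.3, Coastal=1.6, Highway=-3.8
Best worst-case = 1.6 → Coastal.

maximax → Coastal; maximin → Coastal (agree)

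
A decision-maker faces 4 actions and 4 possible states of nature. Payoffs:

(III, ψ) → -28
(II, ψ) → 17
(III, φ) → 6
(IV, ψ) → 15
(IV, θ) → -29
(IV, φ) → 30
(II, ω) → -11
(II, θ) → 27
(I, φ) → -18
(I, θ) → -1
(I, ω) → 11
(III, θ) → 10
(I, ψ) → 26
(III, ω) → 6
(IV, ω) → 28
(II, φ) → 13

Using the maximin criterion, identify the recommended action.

Row minima: I=-18, II=-11, III=-28, IV=-29
Best worst-case = -11 → II.

II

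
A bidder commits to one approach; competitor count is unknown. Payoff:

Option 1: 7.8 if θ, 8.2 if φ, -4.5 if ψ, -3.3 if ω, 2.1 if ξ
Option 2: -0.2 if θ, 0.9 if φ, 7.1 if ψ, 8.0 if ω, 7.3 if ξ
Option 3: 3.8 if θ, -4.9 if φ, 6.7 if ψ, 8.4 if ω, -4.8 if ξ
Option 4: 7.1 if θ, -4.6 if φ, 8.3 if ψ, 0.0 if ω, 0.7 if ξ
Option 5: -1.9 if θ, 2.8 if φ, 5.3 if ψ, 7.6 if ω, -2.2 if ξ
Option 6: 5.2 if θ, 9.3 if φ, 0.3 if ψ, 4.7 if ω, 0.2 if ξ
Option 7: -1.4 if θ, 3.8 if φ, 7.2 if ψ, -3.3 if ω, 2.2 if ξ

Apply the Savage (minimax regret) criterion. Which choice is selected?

Option 6

Column bests: θ=7.8, φ=9.3, ψ=8.3, ω=8.4, ξ=7.3.
Option 1 regrets: 0.0, 1.1, 12.8, 11.7, 5.2 → max 12.8
Option 2 regrets: 8.0, 8.4, 1.2, 0.4, 0.0 → max 8.4
Option 3 regrets: 4.0, 14.2, 1.6, 0.0, 12.1 → max 14.2
Option 4 regrets: 0.7, 13.9, 0.0, 8.4, 6.6 → max 13.9
Option 5 regrets: 9.7, 6.5, 3.0, 0.8, 9.5 → max 9.7
Option 6 regrets: 2.6, 0.0, 8.0, 3.7, 7.1 → max 8.0
Option 7 regrets: 9.2, 5.5, 1.1, 11.7, 5.1 → max 11.7
Smallest max regret = 8.0 → Option 6.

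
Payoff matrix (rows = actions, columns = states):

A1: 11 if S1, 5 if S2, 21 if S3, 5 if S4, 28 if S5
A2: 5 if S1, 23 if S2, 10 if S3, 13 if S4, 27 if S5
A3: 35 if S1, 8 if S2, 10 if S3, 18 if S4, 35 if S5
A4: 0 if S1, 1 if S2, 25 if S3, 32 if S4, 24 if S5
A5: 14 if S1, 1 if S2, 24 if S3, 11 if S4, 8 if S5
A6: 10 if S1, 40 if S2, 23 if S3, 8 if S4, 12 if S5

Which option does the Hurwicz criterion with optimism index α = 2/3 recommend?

A1: 2/3·28 + 1/3·5 = 61/3
A2: 2/3·27 + 1/3·5 = 59/3
A3: 2/3·35 + 1/3·8 = 26
A4: 2/3·32 + 1/3·0 = 64/3
A5: 2/3·24 + 1/3·1 = 49/3
A6: 2/3·40 + 1/3·8 = 88/3
Highest Hurwicz score = 88/3 → A6.

A6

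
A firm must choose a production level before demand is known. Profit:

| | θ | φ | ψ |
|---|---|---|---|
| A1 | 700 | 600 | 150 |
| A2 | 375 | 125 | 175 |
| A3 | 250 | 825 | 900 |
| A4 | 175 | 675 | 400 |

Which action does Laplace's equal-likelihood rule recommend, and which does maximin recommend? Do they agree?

Row averages: A1=1450/3, A2=225, A3=1975/3, A4=1250/3
Highest average = 1975/3 → A3.
Row minima: A1=150, A2=125, A3=250, A4=175
Best worst-case = 250 → A3.

laplace → A3; maximin → A3 (agree)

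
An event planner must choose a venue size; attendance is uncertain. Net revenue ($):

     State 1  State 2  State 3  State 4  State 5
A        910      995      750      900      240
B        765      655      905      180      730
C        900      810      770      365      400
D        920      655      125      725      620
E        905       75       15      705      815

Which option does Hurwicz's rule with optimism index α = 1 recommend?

A

A: 1·995 + 0·240 = 995
B: 1·905 + 0·180 = 905
C: 1·900 + 0·365 = 900
D: 1·920 + 0·125 = 920
E: 1·905 + 0·15 = 905
Highest Hurwicz score = 995 → A.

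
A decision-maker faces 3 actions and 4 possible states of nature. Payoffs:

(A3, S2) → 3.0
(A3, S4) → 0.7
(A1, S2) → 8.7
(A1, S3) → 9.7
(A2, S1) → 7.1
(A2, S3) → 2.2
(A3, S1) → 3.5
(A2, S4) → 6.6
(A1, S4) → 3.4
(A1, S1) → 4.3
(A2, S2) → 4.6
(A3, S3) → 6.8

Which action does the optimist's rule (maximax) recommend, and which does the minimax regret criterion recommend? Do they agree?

maximax → A1; minimax regret → A1 (agree)

Row maxima: A1=9.7, A2=7.1, A3=6.8
Best best-case = 9.7 → A1.
Column bests: S1=7.1, S2=8.7, S3=9.7, S4=6.6.
A1 regrets: 2.8, 0.0, 0.0, 3.2 → max 3.2
A2 regrets: 0.0, 4.1, 7.5, 0.0 → max 7.5
A3 regrets: 3.6, 5.7, 2.9, 5.9 → max 5.9
Smallest max regret = 3.2 → A1.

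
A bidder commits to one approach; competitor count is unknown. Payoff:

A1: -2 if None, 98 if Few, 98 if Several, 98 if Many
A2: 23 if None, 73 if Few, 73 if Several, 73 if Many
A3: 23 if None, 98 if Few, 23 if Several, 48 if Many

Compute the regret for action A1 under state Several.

Best payoff under Several is 98.
Regret = 98 − 98 = 0.

0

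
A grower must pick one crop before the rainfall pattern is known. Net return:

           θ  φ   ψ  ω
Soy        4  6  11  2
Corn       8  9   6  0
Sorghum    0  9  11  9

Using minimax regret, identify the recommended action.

Soy

Column bests: θ=8, φ=9, ψ=11, ω=9.
Soy regrets: 4, 3, 0, 7 → max 7
Corn regrets: 0, 0, 5, 9 → max 9
Sorghum regrets: 8, 0, 0, 0 → max 8
Smallest max regret = 7 → Soy.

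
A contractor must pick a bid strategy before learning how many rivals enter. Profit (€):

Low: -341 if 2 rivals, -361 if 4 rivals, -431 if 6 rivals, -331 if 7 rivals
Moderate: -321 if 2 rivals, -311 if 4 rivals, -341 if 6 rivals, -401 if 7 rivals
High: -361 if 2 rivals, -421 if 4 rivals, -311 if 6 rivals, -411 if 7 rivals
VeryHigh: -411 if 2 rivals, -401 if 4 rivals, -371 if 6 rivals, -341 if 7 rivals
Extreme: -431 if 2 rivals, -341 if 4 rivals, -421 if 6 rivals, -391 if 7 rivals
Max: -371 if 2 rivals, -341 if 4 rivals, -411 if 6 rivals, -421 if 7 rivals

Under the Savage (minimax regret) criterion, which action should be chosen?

Column bests: 2 rivals=-321, 4 rivals=-311, 6 rivals=-311, 7 rivals=-331.
Low regrets: 20, 50, 120, 0 → max 120
Moderate regrets: 0, 0, 30, 70 → max 70
High regrets: 40, 110, 0, 80 → max 110
VeryHigh regrets: 90, 90, 60, 10 → max 90
Extreme regrets: 110, 30, 110, 60 → max 110
Max regrets: 50, 30, 100, 90 → max 100
Smallest max regret = 70 → Moderate.

Moderate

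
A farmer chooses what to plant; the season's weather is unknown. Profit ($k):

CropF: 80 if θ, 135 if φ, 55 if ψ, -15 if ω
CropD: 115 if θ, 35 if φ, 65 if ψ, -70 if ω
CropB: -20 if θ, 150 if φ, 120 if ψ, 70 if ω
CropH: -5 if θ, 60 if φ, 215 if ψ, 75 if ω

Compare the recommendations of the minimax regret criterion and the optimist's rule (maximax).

Column bests: θ=115, φ=150, ψ=215, ω=75.
CropF regrets: 35, 15, 160, 90 → max 160
CropD regrets: 0, 115, 150, 145 → max 150
CropB regrets: 135, 0, 95, 5 → max 135
CropH regrets: 120, 90, 0, 0 → max 120
Smallest max regret = 120 → CropH.
Row maxima: CropF=135, CropD=115, CropB=150, CropH=215
Best best-case = 215 → CropH.

minimax regret → CropH; maximax → CropH (agree)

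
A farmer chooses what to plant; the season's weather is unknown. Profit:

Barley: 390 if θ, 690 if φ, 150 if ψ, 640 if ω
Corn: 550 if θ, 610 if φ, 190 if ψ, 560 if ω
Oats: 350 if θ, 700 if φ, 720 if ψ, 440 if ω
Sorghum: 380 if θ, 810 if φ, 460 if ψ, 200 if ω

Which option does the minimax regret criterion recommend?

Column bests: θ=550, φ=810, ψ=720, ω=640.
Barley regrets: 160, 120, 570, 0 → max 570
Corn regrets: 0, 200, 530, 80 → max 530
Oats regrets: 200, 110, 0, 200 → max 200
Sorghum regrets: 170, 0, 260, 440 → max 440
Smallest max regret = 200 → Oats.

Oats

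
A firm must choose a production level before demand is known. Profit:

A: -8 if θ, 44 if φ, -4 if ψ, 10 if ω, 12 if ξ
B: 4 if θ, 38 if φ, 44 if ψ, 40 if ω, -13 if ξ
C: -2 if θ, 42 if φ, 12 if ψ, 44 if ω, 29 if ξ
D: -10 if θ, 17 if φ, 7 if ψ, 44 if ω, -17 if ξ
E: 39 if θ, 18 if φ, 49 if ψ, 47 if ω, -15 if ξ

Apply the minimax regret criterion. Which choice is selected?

C

Column bests: θ=39, φ=44, ψ=49, ω=47, ξ=29.
A regrets: 47, 0, 53, 37, 17 → max 53
B regrets: 35, 6, 5, 7, 42 → max 42
C regrets: 41, 2, 37, 3, 0 → max 41
D regrets: 49, 27, 42, 3, 46 → max 49
E regrets: 0, 26, 0, 0, 44 → max 44
Smallest max regret = 41 → C.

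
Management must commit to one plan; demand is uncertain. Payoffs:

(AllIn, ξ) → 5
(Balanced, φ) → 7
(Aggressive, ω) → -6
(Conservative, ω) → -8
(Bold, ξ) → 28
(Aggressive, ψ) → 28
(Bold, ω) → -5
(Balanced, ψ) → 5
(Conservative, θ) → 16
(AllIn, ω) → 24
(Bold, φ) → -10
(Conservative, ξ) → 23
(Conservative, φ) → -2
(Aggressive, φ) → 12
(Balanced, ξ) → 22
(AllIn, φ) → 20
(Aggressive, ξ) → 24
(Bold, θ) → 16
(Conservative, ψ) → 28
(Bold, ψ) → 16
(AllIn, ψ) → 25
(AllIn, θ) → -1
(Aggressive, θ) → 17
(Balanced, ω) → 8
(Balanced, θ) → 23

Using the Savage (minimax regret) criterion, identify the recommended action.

Column bests: θ=23, φ=20, ψ=28, ω=24, ξ=28.
Conservative regrets: 7, 22, 0, 32, 5 → max 32
Balanced regrets: 0, 13, 23, 16, 6 → max 23
Aggressive regrets: 6, 8, 0, 30, 4 → max 30
Bold regrets: 7, 30, 12, 29, 0 → max 30
AllIn regrets: 24, 0, 3, 0, 23 → max 24
Smallest max regret = 23 → Balanced.

Balanced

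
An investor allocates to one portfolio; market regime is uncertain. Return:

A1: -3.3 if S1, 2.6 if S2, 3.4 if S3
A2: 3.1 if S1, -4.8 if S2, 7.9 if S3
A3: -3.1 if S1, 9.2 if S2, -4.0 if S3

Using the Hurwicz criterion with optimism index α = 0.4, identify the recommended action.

A1: 0.4·3.4 + 0.6·(-3.3) = -0.62
A2: 0.4·7.9 + 0.6·(-4.8) = 0.28
A3: 0.4·9.2 + 0.6·(-4.0) = 1.28
Highest Hurwicz score = 1.28 → A3.

A3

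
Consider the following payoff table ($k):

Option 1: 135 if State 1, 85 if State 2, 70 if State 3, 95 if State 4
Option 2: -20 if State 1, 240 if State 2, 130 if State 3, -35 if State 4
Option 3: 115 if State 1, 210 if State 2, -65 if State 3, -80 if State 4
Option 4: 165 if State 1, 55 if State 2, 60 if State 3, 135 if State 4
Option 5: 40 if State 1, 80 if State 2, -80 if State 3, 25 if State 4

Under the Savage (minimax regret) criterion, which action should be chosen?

Option 1

Column bests: State 1=165, State 2=240, State 3=130, State 4=135.
Option 1 regrets: 30, 155, 60, 40 → max 155
Option 2 regrets: 185, 0, 0, 170 → max 185
Option 3 regrets: 50, 30, 195, 215 → max 215
Option 4 regrets: 0, 185, 70, 0 → max 185
Option 5 regrets: 125, 160, 210, 110 → max 210
Smallest max regret = 155 → Option 1.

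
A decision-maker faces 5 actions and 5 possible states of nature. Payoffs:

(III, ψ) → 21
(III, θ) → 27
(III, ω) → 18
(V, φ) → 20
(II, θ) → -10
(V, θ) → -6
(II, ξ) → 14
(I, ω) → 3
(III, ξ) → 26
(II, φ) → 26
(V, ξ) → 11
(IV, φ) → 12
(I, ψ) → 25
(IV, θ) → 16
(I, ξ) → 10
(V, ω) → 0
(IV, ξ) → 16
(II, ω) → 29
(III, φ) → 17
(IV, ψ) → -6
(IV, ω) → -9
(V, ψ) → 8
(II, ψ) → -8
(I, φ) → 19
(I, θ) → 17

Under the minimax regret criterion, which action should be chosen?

Column bests: θ=27, φ=26, ψ=25, ω=29, ξ=26.
I regrets: 10, 7, 0, 26, 16 → max 26
II regrets: 37, 0, 33, 0, 12 → max 37
III regrets: 0, 9, 4, 11, 0 → max 11
IV regrets: 11, 14, 31, 38, 10 → max 38
V regrets: 33, 6, 17, 29, 15 → max 33
Smallest max regret = 11 → III.

III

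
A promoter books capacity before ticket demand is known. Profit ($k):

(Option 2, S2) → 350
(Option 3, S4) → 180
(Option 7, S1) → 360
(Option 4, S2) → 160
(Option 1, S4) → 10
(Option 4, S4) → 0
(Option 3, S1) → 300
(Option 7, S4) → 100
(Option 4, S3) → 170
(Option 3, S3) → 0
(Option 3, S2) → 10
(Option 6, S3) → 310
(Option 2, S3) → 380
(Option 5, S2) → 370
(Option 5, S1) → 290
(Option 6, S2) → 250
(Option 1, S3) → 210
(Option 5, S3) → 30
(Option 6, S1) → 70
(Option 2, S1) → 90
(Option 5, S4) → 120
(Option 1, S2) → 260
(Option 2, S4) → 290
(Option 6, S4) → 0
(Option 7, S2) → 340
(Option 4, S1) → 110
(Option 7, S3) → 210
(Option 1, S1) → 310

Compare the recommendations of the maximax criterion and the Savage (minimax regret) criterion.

maximax → Option 2; minimax regret → Option 7 (disagree)

Row maxima: Option 1=310, Option 2=380, Option 3=300, Option 4=170, Option 5=370, Option 6=310, Option 7=360
Best best-case = 380 → Option 2.
Column bests: S1=360, S2=370, S3=380, S4=290.
Option 1 regrets: 50, 110, 170, 280 → max 280
Option 2 regrets: 270, 20, 0, 0 → max 270
Option 3 regrets: 60, 360, 380, 110 → max 380
Option 4 regrets: 250, 210, 210, 290 → max 290
Option 5 regrets: 70, 0, 350, 170 → max 350
Option 6 regrets: 290, 120, 70, 290 → max 290
Option 7 regrets: 0, 30, 170, 190 → max 190
Smallest max regret = 190 → Option 7.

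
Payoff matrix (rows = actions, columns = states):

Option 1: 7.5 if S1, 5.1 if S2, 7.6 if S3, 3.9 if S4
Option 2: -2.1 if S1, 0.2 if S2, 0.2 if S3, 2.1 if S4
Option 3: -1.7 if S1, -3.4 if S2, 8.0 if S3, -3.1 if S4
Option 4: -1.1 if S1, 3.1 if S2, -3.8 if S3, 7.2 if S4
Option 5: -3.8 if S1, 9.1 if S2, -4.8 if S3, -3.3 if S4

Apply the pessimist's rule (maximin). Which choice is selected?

Option 1

Row minima: Option 1=3.9, Option 2=-2.1, Option 3=-3.4, Option 4=-3.8, Option 5=-4.8
Best worst-case = 3.9 → Option 1.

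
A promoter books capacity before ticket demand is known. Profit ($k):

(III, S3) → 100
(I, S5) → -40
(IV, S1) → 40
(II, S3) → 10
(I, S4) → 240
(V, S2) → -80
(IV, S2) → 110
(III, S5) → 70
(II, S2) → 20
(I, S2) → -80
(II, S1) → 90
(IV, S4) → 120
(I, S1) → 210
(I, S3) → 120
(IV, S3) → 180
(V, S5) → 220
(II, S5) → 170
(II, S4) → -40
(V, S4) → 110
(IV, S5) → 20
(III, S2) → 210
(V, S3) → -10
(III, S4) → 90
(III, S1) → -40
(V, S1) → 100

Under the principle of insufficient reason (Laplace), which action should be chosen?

Row averages: I=90, II=50, III=86, IV=94, V=68
Highest average = 94 → IV.

IV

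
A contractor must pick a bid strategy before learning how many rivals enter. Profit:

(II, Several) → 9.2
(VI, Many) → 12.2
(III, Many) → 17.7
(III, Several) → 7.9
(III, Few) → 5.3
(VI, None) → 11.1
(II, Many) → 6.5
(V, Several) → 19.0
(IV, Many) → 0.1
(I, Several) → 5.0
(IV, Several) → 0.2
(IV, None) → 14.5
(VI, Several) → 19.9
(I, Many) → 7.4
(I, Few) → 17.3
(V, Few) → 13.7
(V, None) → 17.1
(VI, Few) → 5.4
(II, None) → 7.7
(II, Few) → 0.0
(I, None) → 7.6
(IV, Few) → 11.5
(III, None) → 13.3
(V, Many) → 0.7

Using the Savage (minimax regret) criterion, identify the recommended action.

VI

Column bests: None=17.1, Few=17.3, Several=19.9, Many=17.7.
I regrets: 9.5, 0.0, 14.9, 10.3 → max 14.9
II regrets: 9.4, 17.3, 10.7, 11.2 → max 17.3
III regrets: 3.8, 12.0, 12.0, 0.0 → max 12.0
IV regrets: 2.6, 5.8, 19.7, 17.6 → max 19.7
V regrets: 0.0, 3.6, 0.9, 17.0 → max 17.0
VI regrets: 6.0, 11.9, 0.0, 5.5 → max 11.9
Smallest max regret = 11.9 → VI.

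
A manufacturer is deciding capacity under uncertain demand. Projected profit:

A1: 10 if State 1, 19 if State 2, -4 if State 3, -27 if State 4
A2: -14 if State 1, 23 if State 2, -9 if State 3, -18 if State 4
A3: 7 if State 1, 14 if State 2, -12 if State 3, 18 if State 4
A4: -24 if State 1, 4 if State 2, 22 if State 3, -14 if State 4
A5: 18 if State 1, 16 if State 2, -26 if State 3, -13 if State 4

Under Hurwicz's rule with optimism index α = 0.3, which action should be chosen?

A3

A1: 0.3·19 + 0.7·(-27) = -13.2
A2: 0.3·23 + 0.7·(-18) = -5.7
A3: 0.3·18 + 0.7·(-12) = -3
A4: 0.3·22 + 0.7·(-24) = -10.2
A5: 0.3·18 + 0.7·(-26) = -12.8
Highest Hurwicz score = -3 → A3.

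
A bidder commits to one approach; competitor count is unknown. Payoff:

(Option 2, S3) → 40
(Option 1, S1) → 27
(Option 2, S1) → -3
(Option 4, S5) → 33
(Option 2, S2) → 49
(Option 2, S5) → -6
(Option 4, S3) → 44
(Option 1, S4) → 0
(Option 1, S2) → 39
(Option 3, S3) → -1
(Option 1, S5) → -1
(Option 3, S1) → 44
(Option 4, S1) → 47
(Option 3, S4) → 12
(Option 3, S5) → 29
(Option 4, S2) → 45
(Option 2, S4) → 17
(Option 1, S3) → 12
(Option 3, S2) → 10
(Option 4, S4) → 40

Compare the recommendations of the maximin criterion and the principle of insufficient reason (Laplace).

Row minima: Option 1=-1, Option 2=-6, Option 3=-1, Option 4=33
Best worst-case = 33 → Option 4.
Row averages: Option 1=15.4, Option 2=19.4, Option 3=18.8, Option 4=41.8
Highest average = 41.8 → Option 4.

maximin → Option 4; laplace → Option 4 (agree)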